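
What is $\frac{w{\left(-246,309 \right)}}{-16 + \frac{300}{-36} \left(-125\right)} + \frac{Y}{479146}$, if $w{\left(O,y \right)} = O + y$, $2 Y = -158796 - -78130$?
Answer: $- \frac{33546047}{1474332242} \approx -0.022753$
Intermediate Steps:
$Y = -40333$ ($Y = \frac{-158796 - -78130}{2} = \frac{-158796 + 78130}{2} = \frac{1}{2} \left(-80666\right) = -40333$)
$\frac{w{\left(-246,309 \right)}}{-16 + \frac{300}{-36} \left(-125\right)} + \frac{Y}{479146} = \frac{-246 + 309}{-16 + \frac{300}{-36} \left(-125\right)} - \frac{40333}{479146} = \frac{63}{-16 + 300 \left(- \frac{1}{36}\right) \left(-125\right)} - \frac{40333}{479146} = \frac{63}{-16 - - \frac{3125}{3}} - \frac{40333}{479146} = \frac{63}{-16 + \frac{3125}{3}} - \frac{40333}{479146} = \frac{63}{\frac{3077}{3}} - \frac{40333}{479146} = 63 \cdot \frac{3}{3077} - \frac{40333}{479146} = \frac{189}{3077} - \frac{40333}{479146} = - \frac{33546047}{1474332242}$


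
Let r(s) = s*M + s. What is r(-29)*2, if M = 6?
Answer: -406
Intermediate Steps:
r(s) = 7*s (r(s) = s*6 + s = 6*s + s = 7*s)
r(-29)*2 = (7*(-29))*2 = -203*2 = -406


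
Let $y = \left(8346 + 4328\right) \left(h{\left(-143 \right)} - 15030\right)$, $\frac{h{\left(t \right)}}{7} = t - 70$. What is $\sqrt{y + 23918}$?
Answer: $2 i \sqrt{52340809} \approx 14469.0 i$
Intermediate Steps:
$h{\left(t \right)} = -490 + 7 t$ ($h{\left(t \right)} = 7 \left(t - 70\right) = 7 \left(-70 + t\right) = -490 + 7 t$)
$y = -209387154$ ($y = \left(8346 + 4328\right) \left(\left(-490 + 7 \left(-143\right)\right) - 15030\right) = 12674 \left(\left(-490 - 1001\right) - 15030\right) = 12674 \left(-1491 - 15030\right) = 12674 \left(-16521\right) = -209387154$)
$\sqrt{y + 23918} = \sqrt{-209387154 + 23918} = \sqrt{-209363236} = 2 i \sqrt{52340809}$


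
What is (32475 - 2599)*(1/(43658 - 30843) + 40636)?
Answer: 1414357926156/1165 ≈ 1.2140e+9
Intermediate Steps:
(32475 - 2599)*(1/(43658 - 30843) + 40636) = 29876*(1/12815 + 40636) = 29876*(520750341/12815) = 1414357926156/1165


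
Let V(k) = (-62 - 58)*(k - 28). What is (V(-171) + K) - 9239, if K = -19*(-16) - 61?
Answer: 14884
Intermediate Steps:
V(k) = 3360 - 120*k (V(k) = -120*(-28 + k) = 3360 - 120*k)
K = 243 (K = 304 - 61 = 243)
(V(-171) + K) - 9239 = ((3360 - 120*(-171)) + 243) - 9239 = ((3360 + 20520) + 243) - 9239 = (23880 + 243) - 9239 = 24123 - 9239 = 14884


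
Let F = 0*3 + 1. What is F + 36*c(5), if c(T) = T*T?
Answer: 901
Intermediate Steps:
c(T) = T²
F = 1 (F = 0 + 1 = 1)
F + 36*c(5) = 1 + 36*5² = 1 + 36*25 = 1 + 900 = 901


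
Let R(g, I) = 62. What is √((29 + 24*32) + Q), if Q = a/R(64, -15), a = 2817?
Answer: √3238322/62 ≈ 29.025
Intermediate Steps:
Q = 2817/62 ≈ 45.435
√((29 + 24*32) + Q) = √((29 + 24*32) + 2817/62) = √((29 + 768) + 2817/62) = √(797 + 2817/62) = √(52231/62) = √3238322/62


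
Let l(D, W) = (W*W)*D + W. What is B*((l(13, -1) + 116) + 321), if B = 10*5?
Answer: 22450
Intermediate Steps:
B = 50
l(D, W) = W + D*W² (l(D, W) = W²*D + W = D*W² + W = W + D*W²)
B*((l(13, -1) + 116) + 321) = 50*((-(1 + 13*(-1)) + 116) + 321) = 50*((-(1 - 13) + 116) + 321) = 50*((-1*(-12) + 116) + 321) = 50*((12 + 116) + 321) = 50*(128 + 321) = 50*449 = 22450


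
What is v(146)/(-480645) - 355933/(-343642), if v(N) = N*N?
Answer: 163752343913/165169809090 ≈ 0.99142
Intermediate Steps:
v(N) = N**2
v(146)/(-480645) - 355933/(-343642) = 146**2/(-480645) - 355933/(-343642) = 21316*(-1/480645) - 355933*(-1/343642) = -21316/480645 + 355933/343642 = 163752343913/165169809090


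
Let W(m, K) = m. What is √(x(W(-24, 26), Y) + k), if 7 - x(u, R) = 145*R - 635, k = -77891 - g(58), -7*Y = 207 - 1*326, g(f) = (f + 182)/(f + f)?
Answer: I*√67041214/29 ≈ 282.34*I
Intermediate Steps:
g(f) = (182 + f)/(2*f) (g(f) = (182 + f)/((2*f)) = (182 + f)*(1/(2*f)) = (182 + f)/(2*f))
Y = 17 (Y = -(207 - 1*326)/7 = -(207 - 326)/7 = -⅐*(-119) = 17)
k = -2258899/29 (k = -77891 - (182 + 58)/(2*58) = -77891 - 240/(2*58) = -77891 - 1*60/29 = -77891 - 60/29 = -2258899/29 ≈ -77893.)
x(u, R) = 642 - 145*R (x(u, R) = 7 - (145*R - 635) = 7 - (-635 + 145*R) = 7 + (635 - 145*R) = 642 - 145*R)
√(x(W(-24, 26), Y) + k) = √((642 - 145*17) - 2258899/29) = √((642 - 2465) - 2258899/29) = √(-1823 - 2258899/29) = √(-2311766/29) = I*√67041214/29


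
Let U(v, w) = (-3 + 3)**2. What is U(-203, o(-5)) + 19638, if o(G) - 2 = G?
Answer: 19638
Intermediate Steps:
o(G) = 2 + G
U(v, w) = 0 (U(v, w) = 0**2 = 0)
U(-203, o(-5)) + 19638 = 0 + 19638 = 19638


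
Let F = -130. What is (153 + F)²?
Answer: 529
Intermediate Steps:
(153 + F)² = (153 - 130)² = 23² = 529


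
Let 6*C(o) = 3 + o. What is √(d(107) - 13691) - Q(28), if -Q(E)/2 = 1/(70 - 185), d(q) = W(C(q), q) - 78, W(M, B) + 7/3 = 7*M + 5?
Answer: -2/115 + I*√13638 ≈ -0.017391 + 116.78*I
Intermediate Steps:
C(o) = ½ + o/6 (C(o) = (3 + o)/6 = ½ + o/6)
W(M, B) = 8/3 + 7*M (W(M, B) = -7/3 + (7*M + 5) = -7/3 + (5 + 7*M) = 8/3 + 7*M)
d(q) = -431/6 + 7*q/6 (d(q) = (8/3 + 7*(½ + q/6)) - 78 = (8/3 + (7/2 + 7*q/6)) - 78 = (37/6 + 7*q/6) - 78 = -431/6 + 7*q/6)
Q(E) = 2/115 (Q(E) = -2/(70 - 185) = -2/(-115) = -2*(-1/115) = 2/115)
√(d(107) - 13691) - Q(28) = √((-431/6 + (7/6)*107) - 13691) - 1*2/115 = √((-431/6 + 749/6) - 13691) - 2/115 = √(53 - 13691) - 2/115 = √(-13638) - 2/115 = I*√13638 - 2/115 = -2/115 + I*√13638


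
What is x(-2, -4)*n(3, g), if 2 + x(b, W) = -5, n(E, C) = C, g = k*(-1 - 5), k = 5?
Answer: 210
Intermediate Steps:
g = -30 (g = 5*(-1 - 5) = 5*(-6) = -30)
x(b, W) = -7 (x(b, W) = -2 - 5 = -7)
x(-2, -4)*n(3, g) = -7*(-30) = 210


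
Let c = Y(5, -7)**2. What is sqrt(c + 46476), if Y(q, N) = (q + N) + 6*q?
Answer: 2*sqrt(11815) ≈ 217.39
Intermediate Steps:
Y(q, N) = N + 7*q (Y(q, N) = (N + q) + 6*q = N + 7*q)
c = 784 (c = (-7 + 7*5)**2 = (-7 + 35)**2 = 28**2 = 784)
sqrt(c + 46476) = sqrt(784 + 46476) = sqrt(47260) = 2*sqrt(11815)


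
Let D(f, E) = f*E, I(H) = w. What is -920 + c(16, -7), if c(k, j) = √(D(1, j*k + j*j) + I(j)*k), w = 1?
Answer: -920 + I*√47 ≈ -920.0 + 6.8557*I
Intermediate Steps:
I(H) = 1
D(f, E) = E*f
c(k, j) = √(k + j² + j*k) (c(k, j) = √((j*k + j*j)*1 + 1*k) = √((j*k + j²)*1 + k) = √((j² + j*k)*1 + k) = √((j² + j*k) + k) = √(k + j² + j*k))
-920 + c(16, -7) = -920 + √(16 - 7*(-7 + 16)) = -920 + √(16 - 7*9) = -920 + √(16 - 63) = -920 + √(-47) = -920 + I*√47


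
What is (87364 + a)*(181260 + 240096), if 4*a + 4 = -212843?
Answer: 14390255451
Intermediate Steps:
a = -212847/4 (a = -1 + (¼)*(-212843) = -1 - 212843/4 = -212847/4 ≈ -53212.)
(87364 + a)*(181260 + 240096) = (87364 - 212847/4)*(181260 + 240096) = (136609/4)*421356 = 14390255451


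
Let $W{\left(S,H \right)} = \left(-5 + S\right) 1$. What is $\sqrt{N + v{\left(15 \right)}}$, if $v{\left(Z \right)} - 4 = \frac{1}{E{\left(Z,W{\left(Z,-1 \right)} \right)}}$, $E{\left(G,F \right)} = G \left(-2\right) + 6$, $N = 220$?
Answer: $\frac{5 \sqrt{1290}}{12} \approx 14.965$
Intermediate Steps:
$W{\left(S,H \right)} = -5 + S$
$E{\left(G,F \right)} = 6 - 2 G$ ($E{\left(G,F \right)} = - 2 G + 6 = 6 - 2 G$)
$v{\left(Z \right)} = 4 + \frac{1}{6 - 2 Z}$
$\sqrt{N + v{\left(15 \right)}} = \sqrt{220 + \frac{-25 + 8 \cdot 15}{2 \left(-3 + 15\right)}} = \sqrt{220 + \frac{-25 + 120}{2 \cdot 12}} = \sqrt{220 + \frac{1}{2} \cdot \frac{1}{12} \cdot 95} = \sqrt{220 + \frac{95}{24}} = \sqrt{\frac{5375}{24}} = \frac{5 \sqrt{1290}}{12}$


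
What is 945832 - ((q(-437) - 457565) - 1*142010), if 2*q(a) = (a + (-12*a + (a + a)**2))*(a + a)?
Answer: 337459878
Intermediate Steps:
q(a) = a*(-11*a + 4*a**2) (q(a) = ((a + (-12*a + (a + a)**2))*(a + a))/2 = ((a + (-12*a + (2*a)**2))*(2*a))/2 = ((a + (-12*a + 4*a**2))*(2*a))/2 = ((-11*a + 4*a**2)*(2*a))/2 = (2*a*(-11*a + 4*a**2))/2 = a*(-11*a + 4*a**2))
945832 - ((q(-437) - 457565) - 1*142010) = 945832 - (((-437)**2*(-11 + 4*(-437)) - 457565) - 1*142010) = 945832 - ((190969*(-11 - 1748) - 457565) - 142010) = 945832 - ((190969*(-1759) - 457565) - 142010) = 945832 - ((-335914471 - 457565) - 142010) = 945832 - (-336372036 - 142010) = 945832 - 1*(-336514046) = 945832 + 336514046 = 337459878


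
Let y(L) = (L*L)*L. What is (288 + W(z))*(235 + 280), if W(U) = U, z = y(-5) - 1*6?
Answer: 80855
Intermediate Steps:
y(L) = L³ (y(L) = L²*L = L³)
z = -131 (z = (-5)³ - 1*6 = -125 - 6 = -131)
(288 + W(z))*(235 + 280) = (288 - 131)*(235 + 280) = 157*515 = 80855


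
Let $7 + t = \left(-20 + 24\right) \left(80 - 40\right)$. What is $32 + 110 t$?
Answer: $16862$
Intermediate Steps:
$t = 153$ ($t = -7 + \left(-20 + 24\right) \left(80 - 40\right) = -7 + 4 \cdot 40 = -7 + 160 = 153$)
$32 + 110 t = 32 + 110 \cdot 153 = 32 + 16830 = 16862$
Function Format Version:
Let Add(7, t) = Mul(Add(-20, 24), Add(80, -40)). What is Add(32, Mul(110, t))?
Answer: 16862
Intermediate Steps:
t = 153 (t = Add(-7, Mul(Add(-20, 24), Add(80, -40))) = Add(-7, Mul(4, 40)) = Add(-7, 160) = 153)
Add(32, Mul(110, t)) = Add(32, Mul(110, 153)) = Add(32, 16830) = 16862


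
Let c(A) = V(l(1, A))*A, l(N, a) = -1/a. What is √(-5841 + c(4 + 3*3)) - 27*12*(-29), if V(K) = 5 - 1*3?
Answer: 9396 + I*√5815 ≈ 9396.0 + 76.256*I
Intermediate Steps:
V(K) = 2 (V(K) = 5 - 3 = 2)
c(A) = 2*A
√(-5841 + c(4 + 3*3)) - 27*12*(-29) = √(-5841 + 2*(4 + 3*3)) - 27*12*(-29) = √(-5841 + 2*(4 + 9)) - 324*(-29) = √(-5841 + 2*13) - 1*(-9396) = √(-5841 + 26) + 9396 = √(-5815) + 9396 = I*√5815 + 9396 = 9396 + I*√5815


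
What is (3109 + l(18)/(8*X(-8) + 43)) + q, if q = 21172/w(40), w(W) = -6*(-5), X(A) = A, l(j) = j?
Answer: 400457/105 ≈ 3813.9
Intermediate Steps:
w(W) = 30
q = 10586/15 (q = 21172/30 = 21172*(1/30) = 10586/15 ≈ 705.73)
(3109 + l(18)/(8*X(-8) + 43)) + q = (3109 + 18/(8*(-8) + 43)) + 10586/15 = (3109 + 18/(-64 + 43)) + 10586/15 = (3109 + 18/(-21)) + 10586/15 = (3109 + 18*(-1/21)) + 10586/15 = (3109 - 6/7) + 10586/15 = 21757/7 + 10586/15 = 400457/105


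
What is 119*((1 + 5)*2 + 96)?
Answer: 12852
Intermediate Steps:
119*((1 + 5)*2 + 96) = 119*(6*2 + 96) = 119*(12 + 96) = 119*108 = 12852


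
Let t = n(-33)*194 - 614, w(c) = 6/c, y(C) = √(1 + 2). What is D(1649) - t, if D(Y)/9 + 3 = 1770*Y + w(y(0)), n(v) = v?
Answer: 26275559 + 18*√3 ≈ 2.6276e+7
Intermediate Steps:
y(C) = √3
t = -7016 (t = -33*194 - 614 = -6402 - 614 = -7016)
D(Y) = -27 + 18*√3 + 15930*Y (D(Y) = -27 + 9*(1770*Y + 6/(√3)) = -27 + 9*(1770*Y + 6*(√3/3)) = -27 + 9*(1770*Y + 2*√3) = -27 + 9*(2*√3 + 1770*Y) = -27 + (18*√3 + 15930*Y) = -27 + 18*√3 + 15930*Y)
D(1649) - t = (-27 + 18*√3 + 15930*1649) - 1*(-7016) = (-27 + 18*√3 + 26268570) + 7016 = (26268543 + 18*√3) + 7016 = 26275559 + 18*√3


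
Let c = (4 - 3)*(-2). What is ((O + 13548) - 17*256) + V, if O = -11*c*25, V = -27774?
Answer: -18028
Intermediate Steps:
c = -2 (c = 1*(-2) = -2)
O = 550 (O = -11*(-2)*25 = 22*25 = 550)
((O + 13548) - 17*256) + V = ((550 + 13548) - 17*256) - 27774 = (14098 - 4352) - 27774 = 9746 - 27774 = -18028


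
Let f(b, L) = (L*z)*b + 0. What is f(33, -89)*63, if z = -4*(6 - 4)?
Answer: 1480248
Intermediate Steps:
z = -8 (z = -4*2 = -8)
f(b, L) = -8*L*b (f(b, L) = (L*(-8))*b + 0 = (-8*L)*b + 0 = -8*L*b + 0 = -8*L*b)
f(33, -89)*63 = -8*(-89)*33*63 = 23496*63 = 1480248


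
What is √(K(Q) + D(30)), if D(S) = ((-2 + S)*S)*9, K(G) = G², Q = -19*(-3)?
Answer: 3*√1201 ≈ 103.97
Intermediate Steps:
Q = 57
D(S) = 9*S*(-2 + S) (D(S) = (S*(-2 + S))*9 = 9*S*(-2 + S))
√(K(Q) + D(30)) = √(57² + 9*30*(-2 + 30)) = √(3249 + 9*30*28) = √(3249 + 7560) = √10809 = 3*√1201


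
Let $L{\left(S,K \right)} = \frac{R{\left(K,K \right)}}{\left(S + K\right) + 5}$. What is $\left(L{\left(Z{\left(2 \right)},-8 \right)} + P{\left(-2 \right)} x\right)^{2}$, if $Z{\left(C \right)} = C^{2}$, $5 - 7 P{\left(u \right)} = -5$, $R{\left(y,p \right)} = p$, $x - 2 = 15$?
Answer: $\frac{12996}{49} \approx 265.22$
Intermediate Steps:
$x = 17$ ($x = 2 + 15 = 17$)
$P{\left(u \right)} = \frac{10}{7}$ ($P{\left(u \right)} = \frac{5}{7} - - \frac{5}{7} = \frac{5}{7} + \frac{5}{7} = \frac{10}{7}$)
$L{\left(S,K \right)} = \frac{K}{5 + K + S}$ ($L{\left(S,K \right)} = \frac{K}{\left(S + K\right) + 5} = \frac{K}{\left(K + S\right) + 5} = \frac{K}{5 + K + S}$)
$\left(L{\left(Z{\left(2 \right)},-8 \right)} + P{\left(-2 \right)} x\right)^{2} = \left(- \frac{8}{5 - 8 + 2^{2}} + \frac{10}{7} \cdot 17\right)^{2} = \left(- \frac{8}{5 - 8 + 4} + \frac{170}{7}\right)^{2} = \left(- \frac{8}{1} + \frac{170}{7}\right)^{2} = \left(\left(-8\right) 1 + \frac{170}{7}\right)^{2} = \left(-8 + \frac{170}{7}\right)^{2} = \left(\frac{114}{7}\right)^{2} = \frac{12996}{49}$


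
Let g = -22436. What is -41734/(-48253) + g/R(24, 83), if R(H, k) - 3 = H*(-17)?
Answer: 1099506578/19542465 ≈ 56.262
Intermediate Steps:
R(H, k) = 3 - 17*H (R(H, k) = 3 + H*(-17) = 3 - 17*H)
-41734/(-48253) + g/R(24, 83) = -41734/(-48253) - 22436/(3 - 17*24) = -41734*(-1/48253) - 22436/(3 - 408) = 41734/48253 - 22436/(-405) = 41734/48253 - 22436*(-1/405) = 41734/48253 + 22436/405 = 1099506578/19542465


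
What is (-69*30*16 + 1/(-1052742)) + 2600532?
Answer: 2702822443703/1052742 ≈ 2.5674e+6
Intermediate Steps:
(-69*30*16 + 1/(-1052742)) + 2600532 = (-2070*16 - 1/1052742) + 2600532 = (-33120 - 1/1052742) + 2600532 = -34866815041/1052742 + 2600532 = 2702822443703/1052742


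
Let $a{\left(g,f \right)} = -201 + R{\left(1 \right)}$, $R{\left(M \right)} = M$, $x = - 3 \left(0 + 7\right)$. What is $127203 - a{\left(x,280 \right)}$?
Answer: $127403$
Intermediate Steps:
$x = -21$ ($x = \left(-3\right) 7 = -21$)
$a{\left(g,f \right)} = -200$ ($a{\left(g,f \right)} = -201 + 1 = -200$)
$127203 - a{\left(x,280 \right)} = 127203 - -200 = 127203 + 200 = 127403$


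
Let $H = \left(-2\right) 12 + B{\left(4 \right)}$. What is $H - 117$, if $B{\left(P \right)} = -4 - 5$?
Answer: $-150$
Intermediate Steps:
$B{\left(P \right)} = -9$
$H = -33$ ($H = \left(-2\right) 12 - 9 = -24 - 9 = -33$)
$H - 117 = -33 - 117 = -150$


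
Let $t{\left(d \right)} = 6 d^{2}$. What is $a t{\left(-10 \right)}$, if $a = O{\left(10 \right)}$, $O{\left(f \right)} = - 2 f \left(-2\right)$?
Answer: $24000$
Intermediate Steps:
$O{\left(f \right)} = 4 f$
$a = 40$ ($a = 4 \cdot 10 = 40$)
$a t{\left(-10 \right)} = 40 \cdot 6 \left(-10\right)^{2} = 40 \cdot 6 \cdot 100 = 40 \cdot 600 = 24000$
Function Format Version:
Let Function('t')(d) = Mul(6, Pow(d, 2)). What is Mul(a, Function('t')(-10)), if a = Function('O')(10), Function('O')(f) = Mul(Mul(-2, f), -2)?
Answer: 24000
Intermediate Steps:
Function('O')(f) = Mul(4, f)
a = 40 (a = Mul(4, 10) = 40)
Mul(a, Function('t')(-10)) = Mul(40, Mul(6, Pow(-10, 2))) = Mul(40, Mul(6, 100)) = Mul(40, 600) = 24000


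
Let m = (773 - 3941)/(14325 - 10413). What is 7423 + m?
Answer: 1209817/163 ≈ 7422.2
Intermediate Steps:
m = -132/163 (m = -3168/3912 = -3168*1/3912 = -132/163 ≈ -0.80982)
7423 + m = 7423 - 132/163 = 1209817/163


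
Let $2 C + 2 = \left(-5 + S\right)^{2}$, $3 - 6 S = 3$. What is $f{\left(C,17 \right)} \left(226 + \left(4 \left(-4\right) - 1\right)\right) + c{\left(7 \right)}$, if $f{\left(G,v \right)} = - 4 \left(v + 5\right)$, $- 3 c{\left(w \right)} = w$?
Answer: $- \frac{55183}{3} \approx -18394.0$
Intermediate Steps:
$S = 0$ ($S = \frac{1}{2} - \frac{1}{2} = 0$)
$c{\left(w \right)} = - \frac{w}{3}$
$C = \frac{23}{2}$ ($C = -1 + \frac{\left(-5 + 0\right)^{2}}{2} = -1 + \frac{\left(-5\right)^{2}}{2} = -1 + \frac{1}{2} \cdot 25 = -1 + \frac{25}{2} = \frac{23}{2} \approx 11.5$)
$f{\left(G,v \right)} = -20 - 4 v$ ($f{\left(G,v \right)} = - 4 \left(5 + v\right) = -20 - 4 v$)
$f{\left(C,17 \right)} \left(226 + \left(4 \left(-4\right) - 1\right)\right) + c{\left(7 \right)} = \left(-20 - 68\right) \left(226 + \left(4 \left(-4\right) - 1\right)\right) - \frac{7}{3} = \left(-20 - 68\right) \left(226 - 17\right) - \frac{7}{3} = - 88 \left(226 - 17\right) - \frac{7}{3} = \left(-88\right) 209 - \frac{7}{3} = -18392 - \frac{7}{3} = - \frac{55183}{3}$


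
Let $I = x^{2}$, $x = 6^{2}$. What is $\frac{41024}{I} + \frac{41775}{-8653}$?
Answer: $\frac{18802517}{700893} \approx 26.827$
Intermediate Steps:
$x = 36$
$I = 1296$ ($I = 36^{2} = 1296$)
$\frac{41024}{I} + \frac{41775}{-8653} = \frac{41024}{1296} + \frac{41775}{-8653} = 41024 \cdot \frac{1}{1296} + 41775 \left(- \frac{1}{8653}\right) = \frac{2564}{81} - \frac{41775}{8653} = \frac{18802517}{700893}$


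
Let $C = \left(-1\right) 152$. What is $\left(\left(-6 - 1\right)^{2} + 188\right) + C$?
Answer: $85$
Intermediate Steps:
$C = -152$
$\left(\left(-6 - 1\right)^{2} + 188\right) + C = \left(\left(-6 - 1\right)^{2} + 188\right) - 152 = \left(\left(-7\right)^{2} + 188\right) - 152 = \left(49 + 188\right) - 152 = 237 - 152 = 85$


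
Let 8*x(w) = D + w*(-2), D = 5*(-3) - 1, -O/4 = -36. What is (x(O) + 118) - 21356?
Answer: -21276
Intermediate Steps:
O = 144 (O = -4*(-36) = 144)
D = -16 (D = -15 - 1 = -16)
x(w) = -2 - w/4 (x(w) = (-16 + w*(-2))/8 = (-16 - 2*w)/8 = -2 - w/4)
(x(O) + 118) - 21356 = ((-2 - ¼*144) + 118) - 21356 = ((-2 - 36) + 118) - 21356 = (-38 + 118) - 21356 = 80 - 21356 = -21276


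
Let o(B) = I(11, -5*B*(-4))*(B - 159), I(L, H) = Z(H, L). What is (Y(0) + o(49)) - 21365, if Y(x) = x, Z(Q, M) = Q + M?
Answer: -130375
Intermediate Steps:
Z(Q, M) = M + Q
I(L, H) = H + L (I(L, H) = L + H = H + L)
o(B) = (-159 + B)*(11 + 20*B) (o(B) = (-5*B*(-4) + 11)*(B - 159) = (20*B + 11)*(-159 + B) = (11 + 20*B)*(-159 + B) = (-159 + B)*(11 + 20*B))
(Y(0) + o(49)) - 21365 = (0 + (-159 + 49)*(11 + 20*49)) - 21365 = (0 - 110*(11 + 980)) - 21365 = (0 - 110*991) - 21365 = (0 - 109010) - 21365 = -109010 - 21365 = -130375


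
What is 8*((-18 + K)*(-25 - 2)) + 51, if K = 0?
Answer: 3939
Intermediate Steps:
8*((-18 + K)*(-25 - 2)) + 51 = 8*((-18 + 0)*(-25 - 2)) + 51 = 8*(-18*(-27)) + 51 = 8*486 + 51 = 3888 + 51 = 3939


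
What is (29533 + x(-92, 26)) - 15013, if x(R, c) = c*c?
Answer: 15196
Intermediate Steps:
x(R, c) = c²
(29533 + x(-92, 26)) - 15013 = (29533 + 26²) - 15013 = (29533 + 676) - 15013 = 30209 - 15013 = 15196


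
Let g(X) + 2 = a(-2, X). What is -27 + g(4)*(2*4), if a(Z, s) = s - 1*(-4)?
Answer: 21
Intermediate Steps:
a(Z, s) = 4 + s (a(Z, s) = s + 4 = 4 + s)
g(X) = 2 + X (g(X) = -2 + (4 + X) = 2 + X)
-27 + g(4)*(2*4) = -27 + (2 + 4)*(2*4) = -27 + 6*8 = -27 + 48 = 21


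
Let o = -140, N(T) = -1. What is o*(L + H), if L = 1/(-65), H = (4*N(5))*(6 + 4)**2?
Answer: 728028/13 ≈ 56002.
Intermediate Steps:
H = -400 (H = (4*(-1))*(6 + 4)**2 = -4*10**2 = -4*100 = -400)
L = -1/65 ≈ -0.015385
o*(L + H) = -140*(-1/65 - 400) = -140*(-26001/65) = 728028/13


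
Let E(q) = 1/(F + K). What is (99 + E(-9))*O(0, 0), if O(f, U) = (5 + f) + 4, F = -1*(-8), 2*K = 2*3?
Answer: 9810/11 ≈ 891.82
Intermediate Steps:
K = 3 (K = (2*3)/2 = (½)*6 = 3)
F = 8
O(f, U) = 9 + f
E(q) = 1/11 (E(q) = 1/(8 + 3) = 1/11)
(99 + E(-9))*O(0, 0) = (99 + 1/11)*(9 + 0) = (1090/11)*9 = 9810/11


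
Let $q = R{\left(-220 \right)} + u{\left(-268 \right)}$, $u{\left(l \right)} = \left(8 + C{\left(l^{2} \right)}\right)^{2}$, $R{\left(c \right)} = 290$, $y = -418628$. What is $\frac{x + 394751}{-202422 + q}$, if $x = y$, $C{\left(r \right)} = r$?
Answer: $- \frac{23877}{5159634092} \approx -4.6277 \cdot 10^{-6}$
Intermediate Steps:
$x = -418628$
$u{\left(l \right)} = \left(8 + l^{2}\right)^{2}$
$q = 5159836514$ ($q = 290 + \left(8 + \left(-268\right)^{2}\right)^{2} = 290 + \left(8 + 71824\right)^{2} = 290 + 71832^{2} = 290 + 5159836224 = 5159836514$)
$\frac{x + 394751}{-202422 + q} = \frac{-418628 + 394751}{-202422 + 5159836514} = - \frac{23877}{5159634092}$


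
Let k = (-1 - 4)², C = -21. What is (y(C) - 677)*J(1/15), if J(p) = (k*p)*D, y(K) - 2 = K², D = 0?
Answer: 0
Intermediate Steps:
k = 25 (k = (-5)² = 25)
y(K) = 2 + K²
J(p) = 0 (J(p) = (25*p)*0 = 0)
(y(C) - 677)*J(1/15) = ((2 + (-21)²) - 677)*0 = ((2 + 441) - 677)*0 = (443 - 677)*0 = -234*0 = 0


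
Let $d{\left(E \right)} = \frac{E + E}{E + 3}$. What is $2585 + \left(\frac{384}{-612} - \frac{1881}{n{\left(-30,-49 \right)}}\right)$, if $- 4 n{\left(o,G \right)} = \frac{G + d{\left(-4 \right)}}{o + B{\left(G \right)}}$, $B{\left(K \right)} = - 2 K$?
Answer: $- \frac{20689309}{2091} \approx -9894.5$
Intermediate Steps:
$d{\left(E \right)} = \frac{2 E}{3 + E}$
$n{\left(o,G \right)} = - \frac{8 + G}{4 \left(o - 2 G\right)}$ ($n{\left(o,G \right)} = - \frac{\left(G + 2 \left(-4\right) \frac{1}{3 - 4}\right) \frac{1}{o - 2 G}}{4} = - \frac{\left(G + 2 \left(-4\right) \frac{1}{-1}\right) \frac{1}{o - 2 G}}{4} = - \frac{\left(G + 2 \left(-4\right) \left(-1\right)\right) \frac{1}{o - 2 G}}{4} = - \frac{\left(G + 8\right) \frac{1}{o - 2 G}}{4} = - \frac{\left(8 + G\right) \frac{1}{o - 2 G}}{4} = - \frac{\frac{1}{o - 2 G} \left(8 + G\right)}{4} = - \frac{8 + G}{4 \left(o - 2 G\right)}$)
$2585 + \left(\frac{384}{-612} - \frac{1881}{n{\left(-30,-49 \right)}}\right) = 2585 + \left(\frac{384}{-612} - \frac{1881}{\frac{1}{4} \frac{1}{\left(-1\right) \left(-30\right) + 2 \left(-49\right)} \left(8 - 49\right)}\right) = 2585 + \left(384 \left(- \frac{1}{612}\right) - \frac{1881}{\frac{1}{4} \frac{1}{30 - 98} \left(-41\right)}\right) = 2585 - \left(\frac{32}{51} + \frac{1881}{\frac{1}{4} \frac{1}{-68} \left(-41\right)}\right) = 2585 - \left(\frac{32}{51} + \frac{1881}{\frac{1}{4} \left(- \frac{1}{68}\right) \left(-41\right)}\right) = 2585 - \left(\frac{32}{51} + \frac{1881}{\frac{41}{272}}\right) = 2585 - \frac{26094544}{2091} = - \frac{20689309}{2091}$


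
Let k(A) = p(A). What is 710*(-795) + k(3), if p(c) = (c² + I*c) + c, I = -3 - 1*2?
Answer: -564453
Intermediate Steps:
I = -5 (I = -3 - 2 = -5)
p(c) = c² - 4*c (p(c) = (c² - 5*c) + c = c² - 4*c)
k(A) = A*(-4 + A)
710*(-795) + k(3) = 710*(-795) + 3*(-4 + 3) = -564450 + 3*(-1) = -564450 - 3 = -564453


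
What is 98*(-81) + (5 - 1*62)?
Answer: -7995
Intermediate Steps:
98*(-81) + (5 - 1*62) = -7938 + (5 - 62) = -7938 - 57 = -7995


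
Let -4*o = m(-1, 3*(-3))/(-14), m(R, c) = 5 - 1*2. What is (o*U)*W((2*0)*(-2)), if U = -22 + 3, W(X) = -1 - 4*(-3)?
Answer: -627/56 ≈ -11.196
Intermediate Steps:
W(X) = 11 (W(X) = -1 + 12 = 11)
m(R, c) = 3 (m(R, c) = 5 - 2 = 3)
U = -19
o = 3/56 (o = -3/(4*(-14)) = -3*(-1)/(4*14) = -1/4*(-3/14) = 3/56 ≈ 0.053571)
(o*U)*W((2*0)*(-2)) = ((3/56)*(-19))*11 = -57/56*11 = -627/56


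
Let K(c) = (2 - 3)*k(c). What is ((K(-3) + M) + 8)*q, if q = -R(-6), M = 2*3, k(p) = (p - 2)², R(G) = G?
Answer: -66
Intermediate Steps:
k(p) = (-2 + p)²
M = 6
K(c) = -(-2 + c)² (K(c) = (2 - 3)*(-2 + c)² = -(-2 + c)²)
q = 6 (q = -1*(-6) = 6)
((K(-3) + M) + 8)*q = ((-(-2 - 3)² + 6) + 8)*6 = ((-1*(-5)² + 6) + 8)*6 = ((-1*25 + 6) + 8)*6 = ((-25 + 6) + 8)*6 = (-19 + 8)*6 = -11*6 = -66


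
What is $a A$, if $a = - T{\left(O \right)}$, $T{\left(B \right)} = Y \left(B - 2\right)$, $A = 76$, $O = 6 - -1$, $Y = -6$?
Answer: $2280$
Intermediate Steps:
$O = 7$ ($O = 6 + 1 = 7$)
$T{\left(B \right)} = 12 - 6 B$ ($T{\left(B \right)} = - 6 \left(B - 2\right) = - 6 \left(-2 + B\right) = 12 - 6 B$)
$a = 30$ ($a = - (12 - 42) = \left(-1\right) \left(-30\right) = 30$)
$a A = 30 \cdot 76 = 2280$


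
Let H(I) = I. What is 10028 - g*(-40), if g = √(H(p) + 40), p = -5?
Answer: 10028 + 40*√35 ≈ 10265.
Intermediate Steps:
g = √35 (g = √(-5 + 40) = √35 ≈ 5.9161)
10028 - g*(-40) = 10028 - √35*(-40) = 10028 - (-40)*√35 = 10028 + 40*√35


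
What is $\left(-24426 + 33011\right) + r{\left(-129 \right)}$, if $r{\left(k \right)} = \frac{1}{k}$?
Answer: $\frac{1107464}{129} \approx 8585.0$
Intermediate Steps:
$\left(-24426 + 33011\right) + r{\left(-129 \right)} = \left(-24426 + 33011\right) + \frac{1}{-129} = 8585 - \frac{1}{129} = \frac{1107464}{129}$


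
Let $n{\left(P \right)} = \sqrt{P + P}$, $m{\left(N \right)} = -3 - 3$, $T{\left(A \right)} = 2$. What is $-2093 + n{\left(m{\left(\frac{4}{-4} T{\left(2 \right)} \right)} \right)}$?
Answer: $-2093 + 2 i \sqrt{3} \approx -2093.0 + 3.4641 i$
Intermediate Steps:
$m{\left(N \right)} = -6$
$n{\left(P \right)} = \sqrt{2} \sqrt{P}$ ($n{\left(P \right)} = \sqrt{2 P} = \sqrt{2} \sqrt{P}$)
$-2093 + n{\left(m{\left(\frac{4}{-4} T{\left(2 \right)} \right)} \right)} = -2093 + \sqrt{2} \sqrt{-6} = -2093 + \sqrt{2} i \sqrt{6} = -2093 + 2 i \sqrt{3}$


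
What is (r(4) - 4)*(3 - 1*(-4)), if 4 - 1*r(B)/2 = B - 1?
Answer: -14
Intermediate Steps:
r(B) = 10 - 2*B (r(B) = 8 - 2*(B - 1) = 8 - 2*(-1 + B) = 8 + (2 - 2*B) = 10 - 2*B)
(r(4) - 4)*(3 - 1*(-4)) = ((10 - 2*4) - 4)*(3 - 1*(-4)) = ((10 - 8) - 4)*(3 + 4) = (2 - 4)*7 = -2*7 = -14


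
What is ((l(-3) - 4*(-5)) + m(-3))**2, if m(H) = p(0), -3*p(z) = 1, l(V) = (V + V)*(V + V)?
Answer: 27889/9 ≈ 3098.8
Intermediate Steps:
l(V) = 4*V**2 (l(V) = (2*V)*(2*V) = 4*V**2)
p(z) = -1/3 (p(z) = -1/3*1 = -1/3)
m(H) = -1/3
((l(-3) - 4*(-5)) + m(-3))**2 = ((4*(-3)**2 - 4*(-5)) - 1/3)**2 = ((4*9 + 20) - 1/3)**2 = ((36 + 20) - 1/3)**2 = (56 - 1/3)**2 = (167/3)**2 = 27889/9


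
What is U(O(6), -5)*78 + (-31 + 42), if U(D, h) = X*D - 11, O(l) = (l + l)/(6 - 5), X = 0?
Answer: -847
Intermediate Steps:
O(l) = 2*l (O(l) = (2*l)/1 = (2*l)*1 = 2*l)
U(D, h) = -11 (U(D, h) = 0*D - 11 = 0 - 11 = -11)
U(O(6), -5)*78 + (-31 + 42) = -11*78 + (-31 + 42) = -858 + 11 = -847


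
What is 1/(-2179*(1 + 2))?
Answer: -1/6537 ≈ -0.00015298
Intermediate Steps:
1/(-2179*(1 + 2)) = 1/(-2179*3) = 1/(-6537) = -1/6537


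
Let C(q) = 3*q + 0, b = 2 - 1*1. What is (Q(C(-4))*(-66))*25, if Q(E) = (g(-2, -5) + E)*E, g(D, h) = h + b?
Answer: -316800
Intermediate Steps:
b = 1 (b = 2 - 1 = 1)
g(D, h) = 1 + h (g(D, h) = h + 1 = 1 + h)
C(q) = 3*q
Q(E) = E*(-4 + E) (Q(E) = ((1 - 5) + E)*E = (-4 + E)*E = E*(-4 + E))
(Q(C(-4))*(-66))*25 = (((3*(-4))*(-4 + 3*(-4)))*(-66))*25 = (-12*(-4 - 12)*(-66))*25 = (-12*(-16)*(-66))*25 = (192*(-66))*25 = -12672*25 = -316800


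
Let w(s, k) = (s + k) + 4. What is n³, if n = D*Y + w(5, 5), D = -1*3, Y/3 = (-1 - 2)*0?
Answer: 2744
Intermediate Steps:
w(s, k) = 4 + k + s (w(s, k) = (k + s) + 4 = 4 + k + s)
Y = 0 (Y = 3*((-1 - 2)*0) = 3*(-3*0) = 3*0 = 0)
D = -3
n = 14 (n = -3*0 + (4 + 5 + 5) = 0 + 14 = 14)
n³ = 14³ = 2744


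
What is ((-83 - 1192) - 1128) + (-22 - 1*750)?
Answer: -3175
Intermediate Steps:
((-83 - 1192) - 1128) + (-22 - 1*750) = (-1275 - 1128) + (-22 - 750) = -2403 - 772 = -3175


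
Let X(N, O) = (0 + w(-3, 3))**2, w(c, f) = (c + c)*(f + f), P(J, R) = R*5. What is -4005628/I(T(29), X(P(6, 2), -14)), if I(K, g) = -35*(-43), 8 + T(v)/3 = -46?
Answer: -4005628/1505 ≈ -2661.5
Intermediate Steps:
P(J, R) = 5*R
w(c, f) = 4*c*f (w(c, f) = (2*c)*(2*f) = 4*c*f)
T(v) = -162 (T(v) = -24 + 3*(-46) = -24 - 138 = -162)
X(N, O) = 1296 (X(N, O) = (0 + 4*(-3)*3)**2 = (0 - 36)**2 = (-36)**2 = 1296)
I(K, g) = 1505
-4005628/I(T(29), X(P(6, 2), -14)) = -4005628/1505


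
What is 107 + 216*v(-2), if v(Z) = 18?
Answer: 3995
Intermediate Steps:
107 + 216*v(-2) = 107 + 216*18 = 107 + 3888 = 3995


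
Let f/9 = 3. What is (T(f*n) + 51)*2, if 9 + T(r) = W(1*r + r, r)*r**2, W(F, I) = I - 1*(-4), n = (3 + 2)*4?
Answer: 317260884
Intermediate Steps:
f = 27 (f = 9*3 = 27)
n = 20 (n = 5*4 = 20)
W(F, I) = 4 + I (W(F, I) = I + 4 = 4 + I)
T(r) = -9 + r**2*(4 + r) (T(r) = -9 + (4 + r)*r**2 = -9 + r**2*(4 + r))
(T(f*n) + 51)*2 = ((-9 + (27*20)**2*(4 + 27*20)) + 51)*2 = ((-9 + 540**2*(4 + 540)) + 51)*2 = ((-9 + 291600*544) + 51)*2 = ((-9 + 158630400) + 51)*2 = (158630391 + 51)*2 = 158630442*2 = 317260884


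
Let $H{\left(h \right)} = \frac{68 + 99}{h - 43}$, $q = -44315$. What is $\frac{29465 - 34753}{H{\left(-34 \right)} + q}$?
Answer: $\frac{203588}{1706211} \approx 0.11932$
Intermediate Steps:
$H{\left(h \right)} = \frac{167}{-43 + h}$
$\frac{29465 - 34753}{H{\left(-34 \right)} + q} = \frac{29465 - 34753}{\frac{167}{-43 - 34} - 44315} = - \frac{5288}{\frac{167}{-77} - 44315} = - \frac{5288}{167 \left(- \frac{1}{77}\right) - 44315} = - \frac{5288}{- \frac{167}{77} - 44315} = - \frac{5288}{- \frac{3412422}{77}} = \left(-5288\right) \left(- \frac{77}{3412422}\right) = \frac{203588}{1706211}$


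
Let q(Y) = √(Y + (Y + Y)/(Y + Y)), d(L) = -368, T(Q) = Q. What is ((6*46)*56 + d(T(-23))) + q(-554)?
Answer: 15088 + I*√553 ≈ 15088.0 + 23.516*I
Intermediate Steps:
q(Y) = √(1 + Y) (q(Y) = √(Y + (2*Y)/((2*Y))) = √(Y + (2*Y)*(1/(2*Y))) = √(Y + 1) = √(1 + Y))
((6*46)*56 + d(T(-23))) + q(-554) = ((6*46)*56 - 368) + √(1 - 554) = (276*56 - 368) + √(-553) = (15456 - 368) + I*√553 = 15088 + I*√553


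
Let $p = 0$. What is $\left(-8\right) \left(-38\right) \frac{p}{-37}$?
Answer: $0$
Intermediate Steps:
$\left(-8\right) \left(-38\right) \frac{p}{-37} = \left(-8\right) \left(-38\right) \frac{0}{-37} = 304 \cdot 0 \left(- \frac{1}{37}\right) = 304 \cdot 0 = 0$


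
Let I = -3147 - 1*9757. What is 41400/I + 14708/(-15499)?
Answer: -103931329/24999887 ≈ -4.1573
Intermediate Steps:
I = -12904 (I = -3147 - 9757 = -12904)
41400/I + 14708/(-15499) = 41400/(-12904) + 14708/(-15499) = 41400*(-1/12904) + 14708*(-1/15499) = -5175/1613 - 14708/15499 = -103931329/24999887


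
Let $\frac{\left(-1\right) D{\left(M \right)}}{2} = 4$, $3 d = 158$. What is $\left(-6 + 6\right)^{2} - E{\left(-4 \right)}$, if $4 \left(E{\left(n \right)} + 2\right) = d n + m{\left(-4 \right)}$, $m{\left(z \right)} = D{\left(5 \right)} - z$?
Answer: $\frac{167}{3} \approx 55.667$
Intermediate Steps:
$d = \frac{158}{3}$ ($d = \frac{1}{3} \cdot 158 = \frac{158}{3} \approx 52.667$)
$D{\left(M \right)} = -8$ ($D{\left(M \right)} = \left(-2\right) 4 = -8$)
$m{\left(z \right)} = -8 - z$
$E{\left(n \right)} = -3 + \frac{79 n}{6}$ ($E{\left(n \right)} = -2 + \frac{\frac{158 n}{3} - 4}{4} = -2 + \frac{-4 + \frac{158 n}{3}}{4} = -2 + \left(-1 + \frac{79 n}{6}\right) = -3 + \frac{79 n}{6}$)
$\left(-6 + 6\right)^{2} - E{\left(-4 \right)} = \left(-6 + 6\right)^{2} - \left(-3 + \frac{79}{6} \left(-4\right)\right) = 0^{2} - \left(-3 - \frac{158}{3}\right) = 0 - - \frac{167}{3} = 0 + \frac{167}{3} = \frac{167}{3}$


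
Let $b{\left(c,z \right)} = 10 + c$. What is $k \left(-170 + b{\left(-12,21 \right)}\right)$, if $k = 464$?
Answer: $-79808$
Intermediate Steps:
$k \left(-170 + b{\left(-12,21 \right)}\right) = 464 \left(-170 + \left(10 - 12\right)\right) = 464 \left(-170 - 2\right) = 464 \left(-172\right) = -79808$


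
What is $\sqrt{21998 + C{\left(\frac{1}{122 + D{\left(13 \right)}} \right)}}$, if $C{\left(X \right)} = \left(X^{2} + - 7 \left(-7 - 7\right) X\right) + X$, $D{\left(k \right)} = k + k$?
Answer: $\frac{\sqrt{481858845}}{148} \approx 148.32$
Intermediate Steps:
$D{\left(k \right)} = 2 k$
$C{\left(X \right)} = X^{2} + 99 X$ ($C{\left(X \right)} = \left(X^{2} + \left(-7\right) \left(-14\right) X\right) + X = \left(X^{2} + 98 X\right) + X = X^{2} + 99 X$)
$\sqrt{21998 + C{\left(\frac{1}{122 + D{\left(13 \right)}} \right)}} = \sqrt{21998 + \frac{99 + \frac{1}{122 + 2 \cdot 13}}{122 + 2 \cdot 13}} = \sqrt{21998 + \frac{99 + \frac{1}{122 + 26}}{122 + 26}} = \sqrt{21998 + \frac{99 + \frac{1}{148}}{148}} = \sqrt{21998 + \frac{1}{148} \cdot \frac{14653}{148}} = \sqrt{21998 + \frac{14653}{21904}} = \sqrt{\frac{481858845}{21904}} = \frac{\sqrt{481858845}}{148}$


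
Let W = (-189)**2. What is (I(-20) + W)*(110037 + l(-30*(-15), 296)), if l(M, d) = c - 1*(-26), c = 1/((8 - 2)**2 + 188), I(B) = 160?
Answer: 884614228553/224 ≈ 3.9492e+9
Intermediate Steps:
c = 1/224 (c = 1/(6**2 + 188) = 1/(36 + 188) = 1/224 ≈ 0.0044643)
l(M, d) = 5825/224 (l(M, d) = 1/224 - 1*(-26) = 1/224 + 26 = 5825/224)
W = 35721
(I(-20) + W)*(110037 + l(-30*(-15), 296)) = (160 + 35721)*(110037 + 5825/224) = 35881*(24654113/224) = 884614228553/224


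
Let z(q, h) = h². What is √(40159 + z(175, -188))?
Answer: √75503 ≈ 274.78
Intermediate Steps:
√(40159 + z(175, -188)) = √(40159 + (-188)²) = √(40159 + 35344) = √75503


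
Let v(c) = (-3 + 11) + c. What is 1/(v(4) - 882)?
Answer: -1/870 ≈ -0.0011494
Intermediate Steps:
v(c) = 8 + c
1/(v(4) - 882) = 1/((8 + 4) - 882) = 1/(12 - 882) = 1/(-870) = -1/870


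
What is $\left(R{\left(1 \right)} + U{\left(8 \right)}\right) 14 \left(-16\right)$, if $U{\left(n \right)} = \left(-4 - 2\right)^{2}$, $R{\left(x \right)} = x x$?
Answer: $-8288$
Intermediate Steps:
$R{\left(x \right)} = x^{2}$
$U{\left(n \right)} = 36$ ($U{\left(n \right)} = \left(-6\right)^{2} = 36$)
$\left(R{\left(1 \right)} + U{\left(8 \right)}\right) 14 \left(-16\right) = \left(1^{2} + 36\right) 14 \left(-16\right) = \left(1 + 36\right) \left(-224\right) = 37 \left(-224\right) = -8288$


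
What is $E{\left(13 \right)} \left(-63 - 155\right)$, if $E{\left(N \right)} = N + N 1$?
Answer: $-5668$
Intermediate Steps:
$E{\left(N \right)} = 2 N$ ($E{\left(N \right)} = N + N = 2 N$)
$E{\left(13 \right)} \left(-63 - 155\right) = 2 \cdot 13 \left(-63 - 155\right) = 26 \left(-218\right) = -5668$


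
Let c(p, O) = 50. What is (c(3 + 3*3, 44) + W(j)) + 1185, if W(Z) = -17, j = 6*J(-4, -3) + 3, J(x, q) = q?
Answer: 1218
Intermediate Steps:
j = -15 (j = 6*(-3) + 3 = -18 + 3 = -15)
(c(3 + 3*3, 44) + W(j)) + 1185 = (50 - 17) + 1185 = 33 + 1185 = 1218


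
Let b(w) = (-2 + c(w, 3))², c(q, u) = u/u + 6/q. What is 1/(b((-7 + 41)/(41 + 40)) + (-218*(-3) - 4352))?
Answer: -289/1017646 ≈ -0.00028399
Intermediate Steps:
c(q, u) = 1 + 6/q
b(w) = (-2 + (6 + w)/w)²
1/(b((-7 + 41)/(41 + 40)) + (-218*(-3) - 4352)) = 1/((-6 + (-7 + 41)/(41 + 40))²/((-7 + 41)/(41 + 40))² + (-218*(-3) - 4352)) = 1/((-6 + 34/81)²/(34/81)² + (654 - 4352)) = 1/((-6 + 34*(1/81))²/(34*(1/81))² - 3698) = 1/((-6 + 34/81)²/(34/81)² - 3698) = 1/(6561*(-452/81)²/1156 - 3698) = 1/((6561/1156)*(204304/6561) - 3698) = 1/(51076/289 - 3698) = 1/(-1017646/289) = -289/1017646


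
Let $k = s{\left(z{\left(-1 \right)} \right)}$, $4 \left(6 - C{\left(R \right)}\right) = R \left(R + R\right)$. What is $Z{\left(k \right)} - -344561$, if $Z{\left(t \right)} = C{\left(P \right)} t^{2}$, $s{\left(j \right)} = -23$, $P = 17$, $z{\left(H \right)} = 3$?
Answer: $\frac{542589}{2} \approx 2.7129 \cdot 10^{5}$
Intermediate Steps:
$C{\left(R \right)} = 6 - \frac{R^{2}}{2}$ ($C{\left(R \right)} = 6 - \frac{R \left(R + R\right)}{4} = 6 - \frac{R 2 R}{4} = 6 - \frac{2 R^{2}}{4} = 6 - \frac{R^{2}}{2}$)
$k = -23$
$Z{\left(t \right)} = - \frac{277 t^{2}}{2}$ ($Z{\left(t \right)} = \left(6 - \frac{17^{2}}{2}\right) t^{2} = \left(6 - \frac{289}{2}\right) t^{2} = - \frac{277 t^{2}}{2}$)
$Z{\left(k \right)} - -344561 = - \frac{277 \left(-23\right)^{2}}{2} - -344561 = \left(- \frac{277}{2}\right) 529 + 344561 = - \frac{146533}{2} + 344561 = \frac{542589}{2}$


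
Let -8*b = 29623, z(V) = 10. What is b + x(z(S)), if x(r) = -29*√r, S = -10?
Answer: -29623/8 - 29*√10 ≈ -3794.6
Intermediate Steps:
b = -29623/8 (b = -⅛*29623 = -29623/8 ≈ -3702.9)
b + x(z(S)) = -29623/8 - 29*√10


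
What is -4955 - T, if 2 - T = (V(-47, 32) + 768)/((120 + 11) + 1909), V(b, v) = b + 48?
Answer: -10111511/2040 ≈ -4956.6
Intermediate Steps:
V(b, v) = 48 + b
T = 3311/2040 (T = 2 - ((48 - 47) + 768)/((120 + 11) + 1909) = 2 - (1 + 768)/(131 + 1909) = 2 - 769/2040 = 3311/2040 ≈ 1.6230)
-4955 - T = -4955 - 1*3311/2040 = -4955 - 3311/2040 = -10111511/2040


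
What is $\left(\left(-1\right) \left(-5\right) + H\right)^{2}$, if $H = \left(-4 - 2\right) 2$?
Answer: $49$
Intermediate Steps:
$H = -12$ ($H = \left(-6\right) 2 = -12$)
$\left(\left(-1\right) \left(-5\right) + H\right)^{2} = \left(\left(-1\right) \left(-5\right) - 12\right)^{2} = \left(5 - 12\right)^{2} = \left(-7\right)^{2} = 49$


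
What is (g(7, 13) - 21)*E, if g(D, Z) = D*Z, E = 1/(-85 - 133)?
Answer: -35/109 ≈ -0.32110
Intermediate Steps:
E = -1/218 (E = 1/(-218) = -1/218 ≈ -0.0045872)
(g(7, 13) - 21)*E = (7*13 - 21)*(-1/218) = (91 - 21)*(-1/218) = 70*(-1/218) = -35/109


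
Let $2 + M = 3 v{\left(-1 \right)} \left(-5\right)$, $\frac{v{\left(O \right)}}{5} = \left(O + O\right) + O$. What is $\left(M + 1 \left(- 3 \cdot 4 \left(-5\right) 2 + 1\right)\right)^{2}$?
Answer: $118336$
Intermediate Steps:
$v{\left(O \right)} = 15 O$ ($v{\left(O \right)} = 5 \left(\left(O + O\right) + O\right) = 5 \left(2 O + O\right) = 5 \cdot 3 O = 15 O$)
$M = 223$ ($M = -2 + 3 \cdot 15 \left(-1\right) \left(-5\right) = -2 + 3 \left(-15\right) \left(-5\right) = -2 - -225 = -2 + 225 = 223$)
$\left(M + 1 \left(- 3 \cdot 4 \left(-5\right) 2 + 1\right)\right)^{2} = \left(223 + 1 \left(- 3 \cdot 4 \left(-5\right) 2 + 1\right)\right)^{2} = \left(223 + 1 \left(- 3 \left(\left(-20\right) 2\right) + 1\right)\right)^{2} = \left(223 + 1 \left(\left(-3\right) \left(-40\right) + 1\right)\right)^{2} = \left(223 + 1 \left(120 + 1\right)\right)^{2} = \left(223 + 1 \cdot 121\right)^{2} = \left(223 + 121\right)^{2} = 344^{2} = 118336$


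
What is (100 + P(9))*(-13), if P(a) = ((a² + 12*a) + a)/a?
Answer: -1586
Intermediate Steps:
P(a) = (a² + 13*a)/a
(100 + P(9))*(-13) = (100 + (13 + 9))*(-13) = (100 + 22)*(-13) = 122*(-13) = -1586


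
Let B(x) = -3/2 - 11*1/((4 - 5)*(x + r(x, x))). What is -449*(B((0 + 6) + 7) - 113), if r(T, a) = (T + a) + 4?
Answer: 4411425/86 ≈ 51296.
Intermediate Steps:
r(T, a) = 4 + T + a
B(x) = -3/2 - 11/(-4 - 3*x) (B(x) = -3/2 - 11*1/((4 - 5)*(x + (4 + x + x))) = -3*1/2 - 11*(-1/(x + (4 + 2*x))) = -3/2 - 11*(-1/(4 + 3*x)) = -3/2 - 11/(-4 - 3*x))
-449*(B((0 + 6) + 7) - 113) = -449*((10 - 9*((0 + 6) + 7))/(2*(4 + 3*((0 + 6) + 7))) - 113) = -449*((10 - 9*(6 + 7))/(2*(4 + 3*(6 + 7))) - 113) = -449*((10 - 9*13)/(2*(4 + 3*13)) - 113) = -449*((10 - 117)/(2*(4 + 39)) - 113) = -449*((1/2)*(-107)/43 - 113) = -449*((1/2)*(1/43)*(-107) - 113) = -449*(-107/86 - 113) = -449*(-9825/86) = 4411425/86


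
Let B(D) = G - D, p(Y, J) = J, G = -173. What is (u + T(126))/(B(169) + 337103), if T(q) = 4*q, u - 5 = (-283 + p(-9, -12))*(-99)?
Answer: 29714/336761 ≈ 0.088235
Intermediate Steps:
B(D) = -173 - D
u = 29210 (u = 5 + (-283 - 12)*(-99) = 5 - 295*(-99) = 5 + 29205 = 29210)
(u + T(126))/(B(169) + 337103) = (29210 + 4*126)/((-173 - 1*169) + 337103) = (29210 + 504)/((-173 - 169) + 337103) = 29714/(-342 + 337103) = 29714/336761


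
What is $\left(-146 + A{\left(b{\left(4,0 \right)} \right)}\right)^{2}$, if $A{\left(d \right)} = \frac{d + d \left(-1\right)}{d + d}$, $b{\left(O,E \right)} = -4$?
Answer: $21316$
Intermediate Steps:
$A{\left(d \right)} = 0$ ($A{\left(d \right)} = \frac{d - d}{2 d} = 0 \frac{1}{2 d} = 0$)
$\left(-146 + A{\left(b{\left(4,0 \right)} \right)}\right)^{2} = \left(-146 + 0\right)^{2} = \left(-146\right)^{2} = 21316$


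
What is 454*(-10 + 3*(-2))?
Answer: -7264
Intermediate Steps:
454*(-10 + 3*(-2)) = 454*(-10 - 6) = 454*(-16) = -7264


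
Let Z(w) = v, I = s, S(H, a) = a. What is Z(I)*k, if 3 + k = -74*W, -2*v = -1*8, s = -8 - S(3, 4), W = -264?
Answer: 78132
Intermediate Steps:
s = -12 (s = -8 - 1*4 = -8 - 4 = -12)
v = 4 (v = -(-1)*8/2 = -½*(-8) = 4)
I = -12
Z(w) = 4
k = 19533 (k = -3 - 74/(1/(-264)) = -3 - 74/(-1/264) = -3 - 74*(-264) = -3 + 19536 = 19533)
Z(I)*k = 4*19533 = 78132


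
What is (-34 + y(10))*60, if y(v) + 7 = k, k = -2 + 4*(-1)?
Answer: -2820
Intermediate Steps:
k = -6 (k = -2 - 4 = -6)
y(v) = -13 (y(v) = -7 - 6 = -13)
(-34 + y(10))*60 = (-34 - 13)*60 = -47*60 = -2820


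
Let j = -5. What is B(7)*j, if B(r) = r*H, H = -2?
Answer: 70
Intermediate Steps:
B(r) = -2*r (B(r) = r*(-2) = -2*r)
B(7)*j = -2*7*(-5) = -14*(-5) = 70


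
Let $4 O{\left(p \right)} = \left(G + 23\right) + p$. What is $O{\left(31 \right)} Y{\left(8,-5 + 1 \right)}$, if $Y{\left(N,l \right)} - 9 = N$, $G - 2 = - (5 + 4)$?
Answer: $\frac{799}{4} \approx 199.75$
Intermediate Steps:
$G = -7$ ($G = 2 - \left(5 + 4\right) = 2 - 9 = -7$)
$Y{\left(N,l \right)} = 9 + N$
$O{\left(p \right)} = 4 + \frac{p}{4}$ ($O{\left(p \right)} = \frac{\left(-7 + 23\right) + p}{4} = \frac{16 + p}{4} = 4 + \frac{p}{4}$)
$O{\left(31 \right)} Y{\left(8,-5 + 1 \right)} = \left(4 + \frac{1}{4} \cdot 31\right) \left(9 + 8\right) = \left(4 + \frac{31}{4}\right) 17 = \frac{47}{4} \cdot 17 = \frac{799}{4}$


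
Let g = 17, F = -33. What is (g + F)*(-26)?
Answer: 416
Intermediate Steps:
(g + F)*(-26) = (17 - 33)*(-26) = -16*(-26) = 416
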